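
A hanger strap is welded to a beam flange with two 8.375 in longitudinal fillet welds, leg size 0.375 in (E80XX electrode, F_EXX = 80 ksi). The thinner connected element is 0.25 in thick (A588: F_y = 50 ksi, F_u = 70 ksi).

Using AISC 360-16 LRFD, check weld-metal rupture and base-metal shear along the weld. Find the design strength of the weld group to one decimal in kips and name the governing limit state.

125.6 kips (base-metal shear governs)

Weld metal: throat = 0.707×0.375 = 0.26513 in, L = 2×8.375 = 16.75 in. φR_n = 0.75 × 0.6 × 80 × 0.26513 × 16.75 = 159.9 kips.
Base metal shear (0.25 in plate): yield φR_n = 1.0×0.6×50×0.25×16.75 = 125.6 kips; rupture φR_n = 0.75×0.6×70×0.25×16.75 = 131.9 kips; take 125.6 kips (yield).
Governing: min(159.9, 125.6) = 125.6 kips → base-metal shear.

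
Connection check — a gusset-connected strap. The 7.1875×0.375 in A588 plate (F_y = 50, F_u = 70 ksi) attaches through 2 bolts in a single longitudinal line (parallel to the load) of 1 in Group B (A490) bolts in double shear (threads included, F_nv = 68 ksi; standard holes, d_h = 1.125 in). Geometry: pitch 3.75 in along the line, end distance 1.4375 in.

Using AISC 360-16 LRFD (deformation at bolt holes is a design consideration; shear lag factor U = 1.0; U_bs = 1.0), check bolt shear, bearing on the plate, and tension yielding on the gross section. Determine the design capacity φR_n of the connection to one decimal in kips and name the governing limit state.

Bolt shear: A_b = π(1)²/4 = 0.7854 in². φR_n = 0.75 × 68 × 0.7854 × 2 × 2 = 160.2 kips.
Bearing (0.375 in plate, F_u = 70 ksi): end bolts L_c = 1.4375 − 1.125/2 = 0.875, R_n = min(1.2×0.875×0.375×70, 2.4×1×0.375×70) = 27.563 kips/bolt; interior L_c = 3.75 − 1.125 = 2.625, R_n = 63 kips/bolt. φR_n = 0.75 × (1×27.563 + 1×63) = 67.9 kips.
Tension yield (gross): A_g = 7.1875×0.375 = 2.6953 in². φR_n = 0.90 × 50 × 2.6953 = 121.3 kips.
Governing: min(160.2, 67.9, 121.3) = 67.9 kips → bearing.

67.9 kips (bearing governs)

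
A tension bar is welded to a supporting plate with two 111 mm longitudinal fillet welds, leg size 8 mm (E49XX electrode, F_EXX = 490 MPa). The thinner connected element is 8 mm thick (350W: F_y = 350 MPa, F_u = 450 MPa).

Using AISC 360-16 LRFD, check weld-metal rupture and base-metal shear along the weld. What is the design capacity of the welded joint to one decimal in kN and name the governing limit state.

Weld metal: throat = 0.707×8 = 5.656 mm, L = 2×111 = 222 mm. φR_n = 0.75 × 0.6 × 490 × 5.656 × 222 = 276.9 kN.
Base metal shear (8 mm plate): yield φR_n = 1.0×0.6×350×8×222 = 373.0 kN; rupture φR_n = 0.75×0.6×450×8×222 = 359.6 kN; take 359.6 kN (rupture).
Governing: min(276.9, 359.6) = 276.9 kN → weld metal.

276.9 kN (weld metal governs)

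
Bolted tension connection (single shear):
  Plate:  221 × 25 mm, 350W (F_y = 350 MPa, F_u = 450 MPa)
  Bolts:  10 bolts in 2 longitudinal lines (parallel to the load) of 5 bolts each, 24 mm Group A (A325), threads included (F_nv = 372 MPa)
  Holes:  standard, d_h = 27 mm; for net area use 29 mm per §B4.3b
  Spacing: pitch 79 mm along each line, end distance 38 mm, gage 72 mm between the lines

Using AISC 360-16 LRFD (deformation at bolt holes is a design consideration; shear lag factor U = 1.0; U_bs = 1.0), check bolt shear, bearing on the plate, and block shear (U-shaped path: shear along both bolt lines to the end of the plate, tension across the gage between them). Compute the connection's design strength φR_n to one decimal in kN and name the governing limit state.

Bolt shear: A_b = π(24)²/4 = 452.39 mm². φR_n = 0.75 × 372 × 452.39 × 10 × 1 = 1262.2 kN.
Bearing (25 mm plate, F_u = 450 MPa): end bolts L_c = 38 − 27/2 = 24.5, R_n = min(1.2×24.5×25×450, 2.4×24×25×450) = 330.75 kN/bolt; interior L_c = 79 − 27 = 52, R_n = 648 kN/bolt. φR_n = 0.75 × (2×330.75 + 8×648) = 4384.1 kN.
Block shear: shear path 2×[38+4×79] = 2×354 mm, A_gv = 17700, A_nv = 2×(354 − 4.5×29)×25 = 11175 mm²; tension across gage: (72 − 1×29)×25 = 1075 mm². R_n = min(0.6×450×11175, 0.6×350×17700) + 1.0×450×1075 = min(3017.3, 3717) + 483.75 = 3501.1 kN. φR_n = 0.75 × 3501.1 = 2625.8 kN.
Governing: min(1262.2, 4384.1, 2625.8) = 1262.2 kN → bolt shear.

1262.2 kN (bolt shear governs)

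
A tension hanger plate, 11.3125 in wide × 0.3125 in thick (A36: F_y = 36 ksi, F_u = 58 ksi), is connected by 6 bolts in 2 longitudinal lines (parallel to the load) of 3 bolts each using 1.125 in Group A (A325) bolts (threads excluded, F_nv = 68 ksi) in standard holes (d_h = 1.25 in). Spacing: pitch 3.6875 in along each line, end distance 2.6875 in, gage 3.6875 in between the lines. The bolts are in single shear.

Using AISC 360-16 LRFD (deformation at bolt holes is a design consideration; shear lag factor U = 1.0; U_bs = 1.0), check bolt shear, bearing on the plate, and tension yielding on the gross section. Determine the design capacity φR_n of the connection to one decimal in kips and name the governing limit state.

114.5 kips (gross-section yield governs)

Bolt shear: A_b = π(1.125)²/4 = 0.99402 in². φR_n = 0.75 × 68 × 0.99402 × 6 × 1 = 304.2 kips.
Bearing (0.3125 in plate, F_u = 58 ksi): end bolts L_c = 2.6875 − 1.25/2 = 2.0625, R_n = min(1.2×2.0625×0.3125×58, 2.4×1.125×0.3125×58) = 44.859 kips/bolt; interior L_c = 3.6875 − 1.25 = 2.4375, R_n = 48.938 kips/bolt. φR_n = 0.75 × (2×44.859 + 4×48.938) = 214.1 kips.
Tension yield (gross): A_g = 11.3125×0.3125 = 3.5352 in². φR_n = 0.90 × 36 × 3.5352 = 114.5 kips.
Governing: min(304.2, 214.1, 114.5) = 114.5 kips → gross-section yield.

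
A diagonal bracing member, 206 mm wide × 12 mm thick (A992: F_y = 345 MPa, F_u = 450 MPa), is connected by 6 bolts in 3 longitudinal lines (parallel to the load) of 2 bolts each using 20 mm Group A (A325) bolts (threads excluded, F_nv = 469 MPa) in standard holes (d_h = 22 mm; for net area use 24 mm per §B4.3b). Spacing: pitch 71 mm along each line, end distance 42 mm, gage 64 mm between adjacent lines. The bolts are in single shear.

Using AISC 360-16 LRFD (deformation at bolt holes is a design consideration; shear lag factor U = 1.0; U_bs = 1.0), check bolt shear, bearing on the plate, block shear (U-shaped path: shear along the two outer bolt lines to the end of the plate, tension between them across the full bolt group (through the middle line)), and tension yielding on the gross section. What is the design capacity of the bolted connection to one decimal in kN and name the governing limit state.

663.0 kN (bolt shear governs)

Bolt shear: A_b = π(20)²/4 = 314.16 mm². φR_n = 0.75 × 469 × 314.16 × 6 × 1 = 663.0 kN.
Bearing (12 mm plate, F_u = 450 MPa): end bolts L_c = 42 − 22/2 = 31, R_n = min(1.2×31×12×450, 2.4×20×12×450) = 200.88 kN/bolt; interior L_c = 71 − 22 = 49, R_n = 259.2 kN/bolt. φR_n = 0.75 × (3×200.88 + 3×259.2) = 1035.2 kN.
Block shear: shear path 2×[42+1×71] = 2×113 mm, A_gv = 2712, A_nv = 2×(113 − 1.5×24)×12 = 1848 mm²; tension across gage: (128 − 2×24)×12 = 960 mm². R_n = min(0.6×450×1848, 0.6×345×2712) + 1.0×450×960 = min(498.96, 561.38) + 432 = 930.96 kN. φR_n = 0.75 × 930.96 = 698.2 kN.
Tension yield (gross): A_g = 206×12 = 2472 mm². φR_n = 0.90 × 345 × 2472 = 767.6 kN.
Governing: min(663.0, 1035.2, 698.2, 767.6) = 663.0 kN → bolt shear.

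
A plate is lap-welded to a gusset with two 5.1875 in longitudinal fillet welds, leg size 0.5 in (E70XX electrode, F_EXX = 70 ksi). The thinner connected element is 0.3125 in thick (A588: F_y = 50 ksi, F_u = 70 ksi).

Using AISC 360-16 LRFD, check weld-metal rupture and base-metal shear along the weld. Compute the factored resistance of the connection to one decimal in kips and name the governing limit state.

Weld metal: throat = 0.707×0.5 = 0.3535 in, L = 2×5.1875 = 10.375 in. φR_n = 0.75 × 0.6 × 70 × 0.3535 × 10.375 = 115.5 kips.
Base metal shear (0.3125 in plate): yield φR_n = 1.0×0.6×50×0.3125×10.375 = 97.3 kips; rupture φR_n = 0.75×0.6×70×0.3125×10.375 = 102.1 kips; take 97.3 kips (yield).
Governing: min(115.5, 97.3) = 97.3 kips → base-metal shear.

97.3 kips (base-metal shear governs)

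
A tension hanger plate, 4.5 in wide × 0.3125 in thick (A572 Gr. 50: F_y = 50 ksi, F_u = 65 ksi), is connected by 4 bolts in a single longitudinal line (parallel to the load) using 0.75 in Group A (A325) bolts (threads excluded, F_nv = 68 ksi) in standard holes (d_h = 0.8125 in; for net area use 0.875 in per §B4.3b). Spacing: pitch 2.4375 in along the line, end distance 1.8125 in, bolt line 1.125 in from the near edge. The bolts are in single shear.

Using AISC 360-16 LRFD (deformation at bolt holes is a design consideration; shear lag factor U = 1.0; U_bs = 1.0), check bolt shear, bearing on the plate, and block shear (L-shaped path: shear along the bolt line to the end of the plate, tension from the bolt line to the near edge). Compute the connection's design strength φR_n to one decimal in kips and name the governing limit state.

65.9 kips (block shear governs)

Bolt shear: A_b = π(0.75)²/4 = 0.44179 in². φR_n = 0.75 × 68 × 0.44179 × 4 × 1 = 90.1 kips.
Bearing (0.3125 in plate, F_u = 65 ksi): end bolts L_c = 1.8125 − 0.8125/2 = 1.40625, R_n = min(1.2×1.40625×0.3125×65, 2.4×0.75×0.3125×65) = 34.277 kips/bolt; interior L_c = 2.4375 − 0.8125 = 1.625, R_n = 36.563 kips/bolt. φR_n = 0.75 × (1×34.277 + 3×36.563) = 108.0 kips.
Block shear: shear path 1×[1.8125+3×2.4375] = 1×9.125 in, A_gv = 2.8516, A_nv = 1×(9.125 − 3.5×0.875)×0.3125 = 1.8945 in²; tension to near edge: (1.125 − 0.5×0.875)×0.3125 = 0.21484 in². R_n = min(0.6×65×1.8945, 0.6×50×2.8516) + 1.0×65×0.21484 = min(73.886, 85.548) + 13.965 = 87.851 kips. φR_n = 0.75 × 87.851 = 65.9 kips.
Governing: min(90.1, 108.0, 65.9) = 65.9 kips → block shear.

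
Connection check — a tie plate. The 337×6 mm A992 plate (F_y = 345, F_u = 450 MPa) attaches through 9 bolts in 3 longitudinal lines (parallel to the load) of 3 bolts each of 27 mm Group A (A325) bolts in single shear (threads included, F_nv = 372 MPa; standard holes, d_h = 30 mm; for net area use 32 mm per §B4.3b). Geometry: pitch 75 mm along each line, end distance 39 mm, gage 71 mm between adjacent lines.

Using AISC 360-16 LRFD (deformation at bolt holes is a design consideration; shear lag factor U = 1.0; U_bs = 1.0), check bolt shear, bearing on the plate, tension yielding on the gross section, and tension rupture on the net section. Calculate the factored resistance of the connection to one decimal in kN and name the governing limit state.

Bolt shear: A_b = π(27)²/4 = 572.56 mm². φR_n = 0.75 × 372 × 572.56 × 9 × 1 = 1437.7 kN.
Bearing (6 mm plate, F_u = 450 MPa): end bolts L_c = 39 − 30/2 = 24, R_n = min(1.2×24×6×450, 2.4×27×6×450) = 77.76 kN/bolt; interior L_c = 75 − 30 = 45, R_n = 145.8 kN/bolt. φR_n = 0.75 × (3×77.76 + 6×145.8) = 831.1 kN.
Tension yield (gross): A_g = 337×6 = 2022 mm². φR_n = 0.90 × 345 × 2022 = 627.8 kN.
Tension rupture (net): A_n = (337 − 3×32)×6 = 1446 mm² (U = 1.0, A_e = A_n). φR_n = 0.75 × 450 × 1446 = 488.0 kN.
Governing: min(1437.7, 831.1, 627.8, 488.0) = 488.0 kN → net-section rupture.

488.0 kN (net-section rupture governs)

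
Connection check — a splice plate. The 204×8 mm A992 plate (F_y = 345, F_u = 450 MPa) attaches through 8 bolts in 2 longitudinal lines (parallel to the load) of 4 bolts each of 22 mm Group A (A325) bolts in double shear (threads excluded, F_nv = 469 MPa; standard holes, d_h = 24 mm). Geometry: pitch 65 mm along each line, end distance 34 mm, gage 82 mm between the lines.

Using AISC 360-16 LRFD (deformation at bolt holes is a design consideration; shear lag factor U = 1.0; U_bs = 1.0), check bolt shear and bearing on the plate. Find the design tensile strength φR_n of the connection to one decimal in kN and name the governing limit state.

Bolt shear: A_b = π(22)²/4 = 380.13 mm². φR_n = 0.75 × 469 × 380.13 × 8 × 2 = 2139.4 kN.
Bearing (8 mm plate, F_u = 450 MPa): end bolts L_c = 34 − 24/2 = 22, R_n = min(1.2×22×8×450, 2.4×22×8×450) = 95.04 kN/bolt; interior L_c = 65 − 24 = 41, R_n = 177.12 kN/bolt. φR_n = 0.75 × (2×95.04 + 6×177.12) = 939.6 kN.
Governing: min(2139.4, 939.6) = 939.6 kN → bearing.

939.6 kN (bearing governs)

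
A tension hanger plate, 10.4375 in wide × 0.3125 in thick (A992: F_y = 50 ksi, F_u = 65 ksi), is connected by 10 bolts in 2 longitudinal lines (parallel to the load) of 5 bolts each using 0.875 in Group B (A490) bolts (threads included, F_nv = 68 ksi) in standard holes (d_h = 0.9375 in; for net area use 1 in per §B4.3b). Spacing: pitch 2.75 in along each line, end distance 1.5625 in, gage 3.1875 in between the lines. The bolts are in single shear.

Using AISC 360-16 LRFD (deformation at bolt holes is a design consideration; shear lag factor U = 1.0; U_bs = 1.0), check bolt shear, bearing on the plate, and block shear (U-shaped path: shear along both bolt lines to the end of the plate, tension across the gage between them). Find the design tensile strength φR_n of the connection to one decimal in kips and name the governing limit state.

180.7 kips (block shear governs)

Bolt shear: A_b = π(0.875)²/4 = 0.60132 in². φR_n = 0.75 × 68 × 0.60132 × 10 × 1 = 306.7 kips.
Bearing (0.3125 in plate, F_u = 65 ksi): end bolts L_c = 1.5625 − 0.9375/2 = 1.09375, R_n = min(1.2×1.09375×0.3125×65, 2.4×0.875×0.3125×65) = 26.66 kips/bolt; interior L_c = 2.75 − 0.9375 = 1.8125, R_n = 42.656 kips/bolt. φR_n = 0.75 × (2×26.66 + 8×42.656) = 295.9 kips.
Block shear: shear path 2×[1.5625+4×2.75] = 2×12.5625 in, A_gv = 7.8516, A_nv = 2×(12.5625 − 4.5×1)×0.3125 = 5.0391 in²; tension across gage: (3.1875 − 1×1)×0.3125 = 0.68359 in². R_n = min(0.6×65×5.0391, 0.6×50×7.8516) + 1.0×65×0.68359 = min(196.52, 235.55) + 44.433 = 240.95 kips. φR_n = 0.75 × 240.95 = 180.7 kips.
Governing: min(306.7, 295.9, 180.7) = 180.7 kips → block shear.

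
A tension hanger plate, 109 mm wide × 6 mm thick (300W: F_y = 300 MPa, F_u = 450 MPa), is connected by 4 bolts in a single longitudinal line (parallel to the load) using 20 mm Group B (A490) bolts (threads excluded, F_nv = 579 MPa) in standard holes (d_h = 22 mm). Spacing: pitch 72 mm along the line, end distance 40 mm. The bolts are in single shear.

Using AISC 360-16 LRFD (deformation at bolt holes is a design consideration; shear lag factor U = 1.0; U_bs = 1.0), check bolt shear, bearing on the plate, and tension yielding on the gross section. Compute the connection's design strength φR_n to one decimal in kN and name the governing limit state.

176.6 kN (gross-section yield governs)

Bolt shear: A_b = π(20)²/4 = 314.16 mm². φR_n = 0.75 × 579 × 314.16 × 4 × 1 = 545.7 kN.
Bearing (6 mm plate, F_u = 450 MPa): end bolts L_c = 40 − 22/2 = 29, R_n = min(1.2×29×6×450, 2.4×20×6×450) = 93.96 kN/bolt; interior L_c = 72 − 22 = 50, R_n = 129.6 kN/bolt. φR_n = 0.75 × (1×93.96 + 3×129.6) = 362.1 kN.
Tension yield (gross): A_g = 109×6 = 654 mm². φR_n = 0.90 × 300 × 654 = 176.6 kN.
Governing: min(545.7, 362.1, 176.6) = 176.6 kN → gross-section yield.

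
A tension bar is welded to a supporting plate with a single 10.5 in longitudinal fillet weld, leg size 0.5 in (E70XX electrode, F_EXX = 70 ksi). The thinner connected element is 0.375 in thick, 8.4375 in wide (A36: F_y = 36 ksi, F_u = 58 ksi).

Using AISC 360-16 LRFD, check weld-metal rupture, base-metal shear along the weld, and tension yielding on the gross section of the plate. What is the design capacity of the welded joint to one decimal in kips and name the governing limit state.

85.1 kips (base-metal shear governs)

Weld metal: throat = 0.707×0.5 = 0.3535 in, L = 10.5 in. φR_n = 0.75 × 0.6 × 70 × 0.3535 × 10.5 = 116.9 kips.
Base metal shear (0.375 in plate): yield φR_n = 1.0×0.6×36×0.375×10.5 = 85.1 kips; rupture φR_n = 0.75×0.6×58×0.375×10.5 = 102.8 kips; take 85.1 kips (yield).
Tension yield (gross): A_g = 8.4375×0.375 = 3.1641 in². φR_n = 0.90 × 36 × 3.1641 = 102.5 kips.
Governing: min(116.9, 85.1, 102.5) = 85.1 kips → base-metal shear.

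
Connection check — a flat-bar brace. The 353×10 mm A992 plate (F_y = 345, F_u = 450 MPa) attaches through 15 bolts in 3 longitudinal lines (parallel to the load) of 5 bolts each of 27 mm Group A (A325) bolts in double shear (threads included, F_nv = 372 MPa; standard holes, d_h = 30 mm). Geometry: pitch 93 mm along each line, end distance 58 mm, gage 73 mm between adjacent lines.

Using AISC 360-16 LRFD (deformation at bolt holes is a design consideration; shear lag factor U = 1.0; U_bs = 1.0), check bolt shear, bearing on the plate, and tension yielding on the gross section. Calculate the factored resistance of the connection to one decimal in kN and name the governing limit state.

Bolt shear: A_b = π(27)²/4 = 572.56 mm². φR_n = 0.75 × 372 × 572.56 × 15 × 2 = 4792.3 kN.
Bearing (10 mm plate, F_u = 450 MPa): end bolts L_c = 58 − 30/2 = 43, R_n = min(1.2×43×10×450, 2.4×27×10×450) = 232.2 kN/bolt; interior L_c = 93 − 30 = 63, R_n = 291.6 kN/bolt. φR_n = 0.75 × (3×232.2 + 12×291.6) = 3146.9 kN.
Tension yield (gross): A_g = 353×10 = 3530 mm². φR_n = 0.90 × 345 × 3530 = 1096.1 kN.
Governing: min(4792.3, 3146.9, 1096.1) = 1096.1 kN → gross-section yield.

1096.1 kN (gross-section yield governs)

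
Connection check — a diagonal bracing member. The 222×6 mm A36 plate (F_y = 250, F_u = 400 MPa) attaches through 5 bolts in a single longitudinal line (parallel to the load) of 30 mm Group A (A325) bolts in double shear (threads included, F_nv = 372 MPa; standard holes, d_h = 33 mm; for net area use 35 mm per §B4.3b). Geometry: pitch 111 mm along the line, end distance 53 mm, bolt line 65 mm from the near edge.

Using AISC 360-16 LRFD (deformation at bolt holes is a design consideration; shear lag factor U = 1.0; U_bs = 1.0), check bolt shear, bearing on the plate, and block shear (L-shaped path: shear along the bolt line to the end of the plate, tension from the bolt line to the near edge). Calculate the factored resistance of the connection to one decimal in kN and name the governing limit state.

421.0 kN (block shear governs)

Bolt shear: A_b = π(30)²/4 = 706.86 mm². φR_n = 0.75 × 372 × 706.86 × 5 × 2 = 1972.1 kN.
Bearing (6 mm plate, F_u = 400 MPa): end bolts L_c = 53 − 33/2 = 36.5, R_n = min(1.2×36.5×6×400, 2.4×30×6×400) = 105.12 kN/bolt; interior L_c = 111 − 33 = 78, R_n = 172.8 kN/bolt. φR_n = 0.75 × (1×105.12 + 4×172.8) = 597.2 kN.
Block shear: shear path 1×[53+4×111] = 1×497 mm, A_gv = 2982, A_nv = 1×(497 − 4.5×35)×6 = 2037 mm²; tension to near edge: (65 − 0.5×35)×6 = 285 mm². R_n = min(0.6×400×2037, 0.6×250×2982) + 1.0×400×285 = min(488.88, 447.3) + 114 = 561.3 kN. φR_n = 0.75 × 561.3 = 421.0 kN.
Governing: min(1972.1, 597.2, 421.0) = 421.0 kN → block shear.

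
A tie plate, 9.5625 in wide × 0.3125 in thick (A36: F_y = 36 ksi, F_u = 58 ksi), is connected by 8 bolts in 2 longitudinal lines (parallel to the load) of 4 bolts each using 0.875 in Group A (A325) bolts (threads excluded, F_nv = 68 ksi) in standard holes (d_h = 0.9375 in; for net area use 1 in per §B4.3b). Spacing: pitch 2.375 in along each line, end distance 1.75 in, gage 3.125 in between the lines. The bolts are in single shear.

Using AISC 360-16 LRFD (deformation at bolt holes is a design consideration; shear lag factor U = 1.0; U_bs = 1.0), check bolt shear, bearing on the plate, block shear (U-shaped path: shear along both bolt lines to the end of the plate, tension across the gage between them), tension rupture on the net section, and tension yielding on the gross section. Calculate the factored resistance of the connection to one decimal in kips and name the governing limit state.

96.8 kips (gross-section yield governs)

Bolt shear: A_b = π(0.875)²/4 = 0.60132 in². φR_n = 0.75 × 68 × 0.60132 × 8 × 1 = 245.3 kips.
Bearing (0.3125 in plate, F_u = 58 ksi): end bolts L_c = 1.75 − 0.9375/2 = 1.28125, R_n = min(1.2×1.28125×0.3125×58, 2.4×0.875×0.3125×58) = 27.867 kips/bolt; interior L_c = 2.375 − 0.9375 = 1.4375, R_n = 31.266 kips/bolt. φR_n = 0.75 × (2×27.867 + 6×31.266) = 182.5 kips.
Block shear: shear path 2×[1.75+3×2.375] = 2×8.875 in, A_gv = 5.5469, A_nv = 2×(8.875 − 3.5×1)×0.3125 = 3.3594 in²; tension across gage: (3.125 − 1×1)×0.3125 = 0.66406 in². R_n = min(0.6×58×3.3594, 0.6×36×5.5469) + 1.0×58×0.66406 = min(116.91, 119.81) + 38.515 = 155.43 kips. φR_n = 0.75 × 155.43 = 116.6 kips.
Tension rupture (net): A_n = (9.5625 − 2×1)×0.3125 = 2.3633 in² (U = 1.0, A_e = A_n). φR_n = 0.75 × 58 × 2.3633 = 102.8 kips.
Tension yield (gross): A_g = 9.5625×0.3125 = 2.9883 in². φR_n = 0.90 × 36 × 2.9883 = 96.8 kips.
Governing: min(245.3, 182.5, 116.6, 102.8, 96.8) = 96.8 kips → gross-section yield.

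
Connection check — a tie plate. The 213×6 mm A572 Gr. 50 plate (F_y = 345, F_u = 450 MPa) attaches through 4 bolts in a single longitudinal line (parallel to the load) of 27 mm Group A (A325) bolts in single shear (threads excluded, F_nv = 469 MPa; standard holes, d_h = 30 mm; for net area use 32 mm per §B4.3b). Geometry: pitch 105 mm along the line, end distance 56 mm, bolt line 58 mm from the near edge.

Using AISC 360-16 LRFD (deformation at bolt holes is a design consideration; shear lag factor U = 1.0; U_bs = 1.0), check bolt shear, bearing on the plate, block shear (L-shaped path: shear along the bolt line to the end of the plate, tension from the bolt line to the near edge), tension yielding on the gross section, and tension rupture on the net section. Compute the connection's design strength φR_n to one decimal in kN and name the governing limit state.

366.5 kN (net-section rupture governs)

Bolt shear: A_b = π(27)²/4 = 572.56 mm². φR_n = 0.75 × 469 × 572.56 × 4 × 1 = 805.6 kN.
Bearing (6 mm plate, F_u = 450 MPa): end bolts L_c = 56 − 30/2 = 41, R_n = min(1.2×41×6×450, 2.4×27×6×450) = 132.84 kN/bolt; interior L_c = 105 − 30 = 75, R_n = 174.96 kN/bolt. φR_n = 0.75 × (1×132.84 + 3×174.96) = 493.3 kN.
Block shear: shear path 1×[56+3×105] = 1×371 mm, A_gv = 2226, A_nv = 1×(371 − 3.5×32)×6 = 1554 mm²; tension to near edge: (58 − 0.5×32)×6 = 252 mm². R_n = min(0.6×450×1554, 0.6×345×2226) + 1.0×450×252 = min(419.58, 460.78) + 113.4 = 532.98 kN. φR_n = 0.75 × 532.98 = 399.7 kN.
Tension yield (gross): A_g = 213×6 = 1278 mm². φR_n = 0.90 × 345 × 1278 = 396.8 kN.
Tension rupture (net): A_n = (213 − 1×32)×6 = 1086 mm² (U = 1.0, A_e = A_n). φR_n = 0.75 × 450 × 1086 = 366.5 kN.
Governing: min(805.6, 493.3, 399.7, 396.8, 366.5) = 366.5 kN → net-section rupture.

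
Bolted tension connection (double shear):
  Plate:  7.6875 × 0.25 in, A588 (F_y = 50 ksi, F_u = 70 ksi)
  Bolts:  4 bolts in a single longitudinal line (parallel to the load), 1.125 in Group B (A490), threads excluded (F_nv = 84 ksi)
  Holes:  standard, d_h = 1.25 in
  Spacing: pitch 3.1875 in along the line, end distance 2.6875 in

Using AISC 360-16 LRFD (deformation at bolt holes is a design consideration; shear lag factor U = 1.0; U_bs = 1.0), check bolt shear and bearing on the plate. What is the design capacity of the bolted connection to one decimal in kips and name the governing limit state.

124.0 kips (bearing governs)

Bolt shear: A_b = π(1.125)²/4 = 0.99402 in². φR_n = 0.75 × 84 × 0.99402 × 4 × 2 = 501.0 kips.
Bearing (0.25 in plate, F_u = 70 ksi): end bolts L_c = 2.6875 − 1.25/2 = 2.0625, R_n = min(1.2×2.0625×0.25×70, 2.4×1.125×0.25×70) = 43.313 kips/bolt; interior L_c = 3.1875 − 1.25 = 1.9375, R_n = 40.688 kips/bolt. φR_n = 0.75 × (1×43.313 + 3×40.688) = 124.0 kips.
Governing: min(501.0, 124.0) = 124.0 kips → bearing.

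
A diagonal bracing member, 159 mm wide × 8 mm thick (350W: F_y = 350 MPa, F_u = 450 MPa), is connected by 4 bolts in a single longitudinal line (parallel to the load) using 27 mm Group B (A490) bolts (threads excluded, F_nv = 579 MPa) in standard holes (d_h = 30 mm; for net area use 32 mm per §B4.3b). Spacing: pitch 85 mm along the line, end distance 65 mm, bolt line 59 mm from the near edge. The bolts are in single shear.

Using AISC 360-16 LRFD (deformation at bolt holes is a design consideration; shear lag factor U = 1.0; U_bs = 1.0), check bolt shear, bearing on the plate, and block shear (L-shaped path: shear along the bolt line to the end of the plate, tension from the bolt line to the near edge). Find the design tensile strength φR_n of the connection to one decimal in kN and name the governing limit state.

Bolt shear: A_b = π(27)²/4 = 572.56 mm². φR_n = 0.75 × 579 × 572.56 × 4 × 1 = 994.5 kN.
Bearing (8 mm plate, F_u = 450 MPa): end bolts L_c = 65 − 30/2 = 50, R_n = min(1.2×50×8×450, 2.4×27×8×450) = 216 kN/bolt; interior L_c = 85 − 30 = 55, R_n = 233.28 kN/bolt. φR_n = 0.75 × (1×216 + 3×233.28) = 686.9 kN.
Block shear: shear path 1×[65+3×85] = 1×320 mm, A_gv = 2560, A_nv = 1×(320 − 3.5×32)×8 = 1664 mm²; tension to near edge: (59 − 0.5×32)×8 = 344 mm². R_n = min(0.6×450×1664, 0.6×350×2560) + 1.0×450×344 = min(449.28, 537.6) + 154.8 = 604.08 kN. φR_n = 0.75 × 604.08 = 453.1 kN.
Governing: min(994.5, 686.9, 453.1) = 453.1 kN → block shear.

453.1 kN (block shear governs)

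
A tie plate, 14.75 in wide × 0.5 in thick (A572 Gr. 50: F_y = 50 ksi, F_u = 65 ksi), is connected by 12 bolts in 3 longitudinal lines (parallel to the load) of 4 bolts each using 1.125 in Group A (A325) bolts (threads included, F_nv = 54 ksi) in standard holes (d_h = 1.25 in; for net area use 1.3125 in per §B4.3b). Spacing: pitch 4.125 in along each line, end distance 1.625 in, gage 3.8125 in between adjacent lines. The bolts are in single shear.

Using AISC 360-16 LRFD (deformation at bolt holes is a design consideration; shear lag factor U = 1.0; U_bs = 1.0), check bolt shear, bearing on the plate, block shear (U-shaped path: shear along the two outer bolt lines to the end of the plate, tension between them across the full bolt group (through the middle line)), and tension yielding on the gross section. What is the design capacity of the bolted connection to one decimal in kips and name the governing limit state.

Bolt shear: A_b = π(1.125)²/4 = 0.99402 in². φR_n = 0.75 × 54 × 0.99402 × 12 × 1 = 483.1 kips.
Bearing (0.5 in plate, F_u = 65 ksi): end bolts L_c = 1.625 − 1.25/2 = 1, R_n = min(1.2×1×0.5×65, 2.4×1.125×0.5×65) = 39 kips/bolt; interior L_c = 4.125 − 1.25 = 2.875, R_n = 87.75 kips/bolt. φR_n = 0.75 × (3×39 + 9×87.75) = 680.1 kips.
Block shear: shear path 2×[1.625+3×4.125] = 2×14 in, A_gv = 14, A_nv = 2×(14 − 3.5×1.3125)×0.5 = 9.4063 in²; tension across gage: (7.625 − 2×1.3125)×0.5 = 2.5 in². R_n = min(0.6×65×9.4063, 0.6×50×14) + 1.0×65×2.5 = min(366.85, 420) + 162.5 = 529.35 kips. φR_n = 0.75 × 529.35 = 397.0 kips.
Tension yield (gross): A_g = 14.75×0.5 = 7.375 in². φR_n = 0.90 × 50 × 7.375 = 331.9 kips.
Governing: min(483.1, 680.1, 397.0, 331.9) = 331.9 kips → gross-section yield.

331.9 kips (gross-section yield governs)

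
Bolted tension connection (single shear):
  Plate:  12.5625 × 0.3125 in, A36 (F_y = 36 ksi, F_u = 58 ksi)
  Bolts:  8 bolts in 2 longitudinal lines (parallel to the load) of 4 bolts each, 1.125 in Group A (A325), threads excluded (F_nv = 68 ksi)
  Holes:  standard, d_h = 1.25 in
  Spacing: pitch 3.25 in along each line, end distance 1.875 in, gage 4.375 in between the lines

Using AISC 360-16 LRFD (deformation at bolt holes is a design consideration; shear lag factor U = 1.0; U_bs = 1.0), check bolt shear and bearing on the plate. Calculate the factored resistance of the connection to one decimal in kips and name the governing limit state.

236.5 kips (bearing governs)

Bolt shear: A_b = π(1.125)²/4 = 0.99402 in². φR_n = 0.75 × 68 × 0.99402 × 8 × 1 = 405.6 kips.
Bearing (0.3125 in plate, F_u = 58 ksi): end bolts L_c = 1.875 − 1.25/2 = 1.25, R_n = min(1.2×1.25×0.3125×58, 2.4×1.125×0.3125×58) = 27.188 kips/bolt; interior L_c = 3.25 − 1.25 = 2, R_n = 43.5 kips/bolt. φR_n = 0.75 × (2×27.188 + 6×43.5) = 236.5 kips.
Governing: min(405.6, 236.5) = 236.5 kips → bearing.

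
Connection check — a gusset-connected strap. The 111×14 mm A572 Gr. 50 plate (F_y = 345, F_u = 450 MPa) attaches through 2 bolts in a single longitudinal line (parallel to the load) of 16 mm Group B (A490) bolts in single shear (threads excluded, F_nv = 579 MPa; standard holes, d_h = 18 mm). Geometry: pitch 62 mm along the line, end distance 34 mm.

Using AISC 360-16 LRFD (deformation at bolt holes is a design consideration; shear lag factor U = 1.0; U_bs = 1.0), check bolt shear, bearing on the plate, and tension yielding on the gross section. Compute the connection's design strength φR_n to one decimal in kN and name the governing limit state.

Bolt shear: A_b = π(16)²/4 = 201.06 mm². φR_n = 0.75 × 579 × 201.06 × 2 × 1 = 174.6 kN.
Bearing (14 mm plate, F_u = 450 MPa): end bolts L_c = 34 − 18/2 = 25, R_n = min(1.2×25×14×450, 2.4×16×14×450) = 189 kN/bolt; interior L_c = 62 − 18 = 44, R_n = 241.92 kN/bolt. φR_n = 0.75 × (1×189 + 1×241.92) = 323.2 kN.
Tension yield (gross): A_g = 111×14 = 1554 mm². φR_n = 0.90 × 345 × 1554 = 482.5 kN.
Governing: min(174.6, 323.2, 482.5) = 174.6 kN → bolt shear.

174.6 kN (bolt shear governs)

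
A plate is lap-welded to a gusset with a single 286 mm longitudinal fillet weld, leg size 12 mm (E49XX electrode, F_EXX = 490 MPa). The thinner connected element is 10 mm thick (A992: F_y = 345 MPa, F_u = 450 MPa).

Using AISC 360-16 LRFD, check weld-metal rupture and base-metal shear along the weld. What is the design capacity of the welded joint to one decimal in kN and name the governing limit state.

Weld metal: throat = 0.707×12 = 8.484 mm, L = 286 mm. φR_n = 0.75 × 0.6 × 490 × 8.484 × 286 = 535.0 kN.
Base metal shear (10 mm plate): yield φR_n = 1.0×0.6×345×10×286 = 592.0 kN; rupture φR_n = 0.75×0.6×450×10×286 = 579.2 kN; take 579.2 kN (rupture).
Governing: min(535.0, 579.2) = 535.0 kN → weld metal.

535.0 kN (weld metal governs)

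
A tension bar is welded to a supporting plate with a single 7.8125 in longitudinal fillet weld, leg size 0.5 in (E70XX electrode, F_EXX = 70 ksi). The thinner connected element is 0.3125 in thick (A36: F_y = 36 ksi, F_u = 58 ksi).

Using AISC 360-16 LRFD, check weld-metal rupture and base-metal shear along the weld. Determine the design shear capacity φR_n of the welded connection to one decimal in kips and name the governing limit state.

Weld metal: throat = 0.707×0.5 = 0.3535 in, L = 7.8125 in. φR_n = 0.75 × 0.6 × 70 × 0.3535 × 7.8125 = 87.0 kips.
Base metal shear (0.3125 in plate): yield φR_n = 1.0×0.6×36×0.3125×7.8125 = 52.7 kips; rupture φR_n = 0.75×0.6×58×0.3125×7.8125 = 63.7 kips; take 52.7 kips (yield).
Governing: min(87.0, 52.7) = 52.7 kips → base-metal shear.

52.7 kips (base-metal shear governs)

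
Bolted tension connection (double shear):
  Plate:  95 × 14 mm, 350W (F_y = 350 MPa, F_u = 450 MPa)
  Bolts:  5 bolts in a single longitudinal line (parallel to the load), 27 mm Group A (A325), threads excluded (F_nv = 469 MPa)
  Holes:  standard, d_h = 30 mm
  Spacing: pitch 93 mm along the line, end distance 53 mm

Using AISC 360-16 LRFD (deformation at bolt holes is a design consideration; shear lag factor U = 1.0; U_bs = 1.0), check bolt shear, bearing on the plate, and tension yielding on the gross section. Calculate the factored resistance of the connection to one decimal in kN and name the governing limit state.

Bolt shear: A_b = π(27)²/4 = 572.56 mm². φR_n = 0.75 × 469 × 572.56 × 5 × 2 = 2014.0 kN.
Bearing (14 mm plate, F_u = 450 MPa): end bolts L_c = 53 − 30/2 = 38, R_n = min(1.2×38×14×450, 2.4×27×14×450) = 287.28 kN/bolt; interior L_c = 93 − 30 = 63, R_n = 408.24 kN/bolt. φR_n = 0.75 × (1×287.28 + 4×408.24) = 1440.2 kN.
Tension yield (gross): A_g = 95×14 = 1330 mm². φR_n = 0.90 × 350 × 1330 = 419.0 kN.
Governing: min(2014.0, 1440.2, 419.0) = 419.0 kN → gross-section yield.

419.0 kN (gross-section yield governs)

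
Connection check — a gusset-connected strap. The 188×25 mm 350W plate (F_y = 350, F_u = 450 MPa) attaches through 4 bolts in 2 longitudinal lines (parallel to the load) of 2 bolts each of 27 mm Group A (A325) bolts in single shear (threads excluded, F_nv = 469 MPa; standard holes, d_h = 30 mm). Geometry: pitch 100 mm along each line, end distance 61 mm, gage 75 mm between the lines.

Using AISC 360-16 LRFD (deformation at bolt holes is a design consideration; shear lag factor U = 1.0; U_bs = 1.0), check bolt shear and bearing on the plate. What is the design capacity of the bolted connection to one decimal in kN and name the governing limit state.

Bolt shear: A_b = π(27)²/4 = 572.56 mm². φR_n = 0.75 × 469 × 572.56 × 4 × 1 = 805.6 kN.
Bearing (25 mm plate, F_u = 450 MPa): end bolts L_c = 61 − 30/2 = 46, R_n = min(1.2×46×25×450, 2.4×27×25×450) = 621 kN/bolt; interior L_c = 100 − 30 = 70, R_n = 729 kN/bolt. φR_n = 0.75 × (2×621 + 2×729) = 2025.0 kN.
Governing: min(805.6, 2025.0) = 805.6 kN → bolt shear.

805.6 kN (bolt shear governs)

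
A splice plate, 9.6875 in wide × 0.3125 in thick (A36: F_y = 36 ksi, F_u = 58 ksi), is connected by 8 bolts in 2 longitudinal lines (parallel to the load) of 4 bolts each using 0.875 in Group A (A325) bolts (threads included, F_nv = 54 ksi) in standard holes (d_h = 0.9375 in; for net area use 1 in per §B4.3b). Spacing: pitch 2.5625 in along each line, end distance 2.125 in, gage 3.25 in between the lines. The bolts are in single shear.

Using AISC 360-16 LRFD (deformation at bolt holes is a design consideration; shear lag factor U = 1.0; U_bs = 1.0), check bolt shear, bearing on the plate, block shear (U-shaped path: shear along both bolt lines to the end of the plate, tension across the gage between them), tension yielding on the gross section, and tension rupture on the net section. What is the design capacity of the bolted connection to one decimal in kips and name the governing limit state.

98.1 kips (gross-section yield governs)

Bolt shear: A_b = π(0.875)²/4 = 0.60132 in². φR_n = 0.75 × 54 × 0.60132 × 8 × 1 = 194.8 kips.
Bearing (0.3125 in plate, F_u = 58 ksi): end bolts L_c = 2.125 − 0.9375/2 = 1.65625, R_n = min(1.2×1.65625×0.3125×58, 2.4×0.875×0.3125×58) = 36.023 kips/bolt; interior L_c = 2.5625 − 0.9375 = 1.625, R_n = 35.344 kips/bolt. φR_n = 0.75 × (2×36.023 + 6×35.344) = 213.1 kips.
Block shear: shear path 2×[2.125+3×2.5625] = 2×9.8125 in, A_gv = 6.1328, A_nv = 2×(9.8125 − 3.5×1)×0.3125 = 3.9453 in²; tension across gage: (3.25 − 1×1)×0.3125 = 0.70313 in². R_n = min(0.6×58×3.9453, 0.6×36×6.1328) + 1.0×58×0.70313 = min(137.3, 132.47) + 40.782 = 173.25 kips. φR_n = 0.75 × 173.25 = 129.9 kips.
Tension yield (gross): A_g = 9.6875×0.3125 = 3.0273 in². φR_n = 0.90 × 36 × 3.0273 = 98.1 kips.
Tension rupture (net): A_n = (9.6875 − 2×1)×0.3125 = 2.4023 in² (U = 1.0, A_e = A_n). φR_n = 0.75 × 58 × 2.4023 = 104.5 kips.
Governing: min(194.8, 213.1, 129.9, 98.1, 104.5) = 98.1 kips → gross-section yield.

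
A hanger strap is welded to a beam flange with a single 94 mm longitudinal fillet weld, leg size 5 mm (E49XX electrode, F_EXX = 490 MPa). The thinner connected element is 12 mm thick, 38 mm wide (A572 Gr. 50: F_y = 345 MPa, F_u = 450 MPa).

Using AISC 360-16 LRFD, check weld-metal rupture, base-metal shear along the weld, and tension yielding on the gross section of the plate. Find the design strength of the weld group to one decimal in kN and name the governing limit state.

Weld metal: throat = 0.707×5 = 3.535 mm, L = 94 mm. φR_n = 0.75 × 0.6 × 490 × 3.535 × 94 = 73.3 kN.
Base metal shear (12 mm plate): yield φR_n = 1.0×0.6×345×12×94 = 233.5 kN; rupture φR_n = 0.75×0.6×450×12×94 = 228.4 kN; take 228.4 kN (rupture).
Tension yield (gross): A_g = 38×12 = 456 mm². φR_n = 0.90 × 345 × 456 = 141.6 kN.
Governing: min(73.3, 228.4, 141.6) = 73.3 kN → weld metal.

73.3 kN (weld metal governs)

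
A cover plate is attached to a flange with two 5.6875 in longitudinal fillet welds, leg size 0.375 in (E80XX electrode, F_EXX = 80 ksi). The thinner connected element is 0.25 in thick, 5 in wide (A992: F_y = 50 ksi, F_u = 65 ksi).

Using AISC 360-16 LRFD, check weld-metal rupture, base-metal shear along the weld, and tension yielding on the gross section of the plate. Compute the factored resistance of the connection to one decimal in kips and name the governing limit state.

56.3 kips (gross-section yield governs)

Weld metal: throat = 0.707×0.375 = 0.26513 in, L = 2×5.6875 = 11.375 in. φR_n = 0.75 × 0.6 × 80 × 0.26513 × 11.375 = 108.6 kips.
Base metal shear (0.25 in plate): yield φR_n = 1.0×0.6×50×0.25×11.375 = 85.3 kips; rupture φR_n = 0.75×0.6×65×0.25×11.375 = 83.2 kips; take 83.2 kips (rupture).
Tension yield (gross): A_g = 5×0.25 = 1.25 in². φR_n = 0.90 × 50 × 1.25 = 56.3 kips.
Governing: min(108.6, 83.2, 56.3) = 56.3 kips → gross-section yield.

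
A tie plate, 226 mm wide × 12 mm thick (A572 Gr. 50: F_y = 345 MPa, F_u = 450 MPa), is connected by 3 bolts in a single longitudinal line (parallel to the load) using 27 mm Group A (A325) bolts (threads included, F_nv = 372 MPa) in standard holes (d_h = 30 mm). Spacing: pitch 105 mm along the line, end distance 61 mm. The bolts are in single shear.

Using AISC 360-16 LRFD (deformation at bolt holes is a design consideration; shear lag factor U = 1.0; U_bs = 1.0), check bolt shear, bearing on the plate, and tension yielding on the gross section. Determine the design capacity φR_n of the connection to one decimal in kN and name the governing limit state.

479.2 kN (bolt shear governs)

Bolt shear: A_b = π(27)²/4 = 572.56 mm². φR_n = 0.75 × 372 × 572.56 × 3 × 1 = 479.2 kN.
Bearing (12 mm plate, F_u = 450 MPa): end bolts L_c = 61 − 30/2 = 46, R_n = min(1.2×46×12×450, 2.4×27×12×450) = 298.08 kN/bolt; interior L_c = 105 − 30 = 75, R_n = 349.92 kN/bolt. φR_n = 0.75 × (1×298.08 + 2×349.92) = 748.4 kN.
Tension yield (gross): A_g = 226×12 = 2712 mm². φR_n = 0.90 × 345 × 2712 = 842.1 kN.
Governing: min(479.2, 748.4, 842.1) = 479.2 kN → bolt shear.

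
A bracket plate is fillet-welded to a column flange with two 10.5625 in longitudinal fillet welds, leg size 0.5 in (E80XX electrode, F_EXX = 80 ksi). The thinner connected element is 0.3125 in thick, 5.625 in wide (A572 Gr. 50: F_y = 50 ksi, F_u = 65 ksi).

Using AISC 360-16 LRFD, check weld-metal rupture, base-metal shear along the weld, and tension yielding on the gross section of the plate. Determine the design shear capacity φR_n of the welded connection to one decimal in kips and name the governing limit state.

79.1 kips (gross-section yield governs)

Weld metal: throat = 0.707×0.5 = 0.3535 in, L = 2×10.5625 = 21.125 in. φR_n = 0.75 × 0.6 × 80 × 0.3535 × 21.125 = 268.8 kips.
Base metal shear (0.3125 in plate): yield φR_n = 1.0×0.6×50×0.3125×21.125 = 198.0 kips; rupture φR_n = 0.75×0.6×65×0.3125×21.125 = 193.1 kips; take 193.1 kips (rupture).
Tension yield (gross): A_g = 5.625×0.3125 = 1.7578 in². φR_n = 0.90 × 50 × 1.7578 = 79.1 kips.
Governing: min(268.8, 193.1, 79.1) = 79.1 kips → gross-section yield.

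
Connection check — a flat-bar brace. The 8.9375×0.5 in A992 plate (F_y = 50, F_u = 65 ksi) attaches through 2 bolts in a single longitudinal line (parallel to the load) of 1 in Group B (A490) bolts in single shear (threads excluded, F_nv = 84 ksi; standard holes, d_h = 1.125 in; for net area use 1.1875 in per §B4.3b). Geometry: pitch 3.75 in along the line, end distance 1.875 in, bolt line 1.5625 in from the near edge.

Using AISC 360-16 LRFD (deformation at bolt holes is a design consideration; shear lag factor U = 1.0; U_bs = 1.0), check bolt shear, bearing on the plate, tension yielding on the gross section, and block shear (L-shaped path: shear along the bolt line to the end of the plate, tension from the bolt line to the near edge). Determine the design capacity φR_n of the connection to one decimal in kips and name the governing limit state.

Bolt shear: A_b = π(1)²/4 = 0.7854 in². φR_n = 0.75 × 84 × 0.7854 × 2 × 1 = 99.0 kips.
Bearing (0.5 in plate, F_u = 65 ksi): end bolts L_c = 1.875 − 1.125/2 = 1.3125, R_n = min(1.2×1.3125×0.5×65, 2.4×1×0.5×65) = 51.188 kips/bolt; interior L_c = 3.75 − 1.125 = 2.625, R_n = 78 kips/bolt. φR_n = 0.75 × (1×51.188 + 1×78) = 96.9 kips.
Tension yield (gross): A_g = 8.9375×0.5 = 4.4688 in². φR_n = 0.90 × 50 × 4.4688 = 201.1 kips.
Block shear: shear path 1×[1.875+1×3.75] = 1×5.625 in, A_gv = 2.8125, A_nv = 1×(5.625 − 1.5×1.1875)×0.5 = 1.9219 in²; tension to near edge: (1.5625 − 0.5×1.1875)×0.5 = 0.48438 in². R_n = min(0.6×65×1.9219, 0.6×50×2.8125) + 1.0×65×0.48438 = min(74.954, 84.375) + 31.485 = 106.44 kips. φR_n = 0.75 × 106.44 = 79.8 kips.
Governing: min(99.0, 96.9, 201.1, 79.8) = 79.8 kips → block shear.

79.8 kips (block shear governs)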